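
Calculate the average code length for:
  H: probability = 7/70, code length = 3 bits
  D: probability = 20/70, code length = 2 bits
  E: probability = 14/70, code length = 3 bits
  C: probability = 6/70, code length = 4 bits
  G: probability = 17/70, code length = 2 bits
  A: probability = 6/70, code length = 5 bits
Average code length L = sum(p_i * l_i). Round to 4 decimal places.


Weighted contributions p_i * l_i:
  H: (7/70) * 3 = 21/70
  D: (20/70) * 2 = 40/70
  E: (14/70) * 3 = 42/70
  C: (6/70) * 4 = 24/70
  G: (17/70) * 2 = 34/70
  A: (6/70) * 5 = 30/70
Sum = (21 + 40 + 42 + 24 + 34 + 30)/70 = 191/70

L = 191/70 = 2.7286 bits/symbol


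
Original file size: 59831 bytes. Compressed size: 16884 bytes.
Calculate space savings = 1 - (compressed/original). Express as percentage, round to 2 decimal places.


ratio = compressed/original = 16884/59831 = 0.282195
savings = 1 - ratio = 1 - 0.282195 = 0.717805
as a percentage: 0.717805 * 100 = 71.78%

Space savings = 1 - 16884/59831 = 71.78%


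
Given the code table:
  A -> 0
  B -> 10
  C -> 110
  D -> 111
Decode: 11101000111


Decoding:
111 -> D
0 -> A
10 -> B
0 -> A
0 -> A
111 -> D


Result: DABAAD


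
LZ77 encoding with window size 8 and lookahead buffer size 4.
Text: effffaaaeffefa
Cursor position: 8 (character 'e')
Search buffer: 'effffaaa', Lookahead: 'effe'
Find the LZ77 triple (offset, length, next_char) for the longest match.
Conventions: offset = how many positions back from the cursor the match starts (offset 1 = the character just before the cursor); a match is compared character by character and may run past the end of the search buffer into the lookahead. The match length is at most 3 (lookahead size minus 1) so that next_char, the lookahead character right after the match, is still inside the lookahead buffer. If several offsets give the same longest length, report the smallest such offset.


Try each offset into the search buffer:
  offset=1 (pos 7, char 'a'): match length 0
  offset=2 (pos 6, char 'a'): match length 0
  offset=3 (pos 5, char 'a'): match length 0
  offset=4 (pos 4, char 'f'): match length 0
  offset=5 (pos 3, char 'f'): match length 0
  offset=6 (pos 2, char 'f'): match length 0
  offset=7 (pos 1, char 'f'): match length 0
  offset=8 (pos 0, char 'e'): match length 3
Longest match has length 3 at offset 8.
next_char = character at position 8 + 3 = 11 -> 'e'

Best match: offset=8, length=3 (matching 'eff' starting at position 0)
LZ77 triple: (8, 3, 'e')


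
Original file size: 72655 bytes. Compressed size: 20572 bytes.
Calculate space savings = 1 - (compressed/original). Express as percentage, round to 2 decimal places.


ratio = compressed/original = 20572/72655 = 0.283146
savings = 1 - ratio = 1 - 0.283146 = 0.716854
as a percentage: 0.716854 * 100 = 71.69%

Space savings = 1 - 20572/72655 = 71.69%


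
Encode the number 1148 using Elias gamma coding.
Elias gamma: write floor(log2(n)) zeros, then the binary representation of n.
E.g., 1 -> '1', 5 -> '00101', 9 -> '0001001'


num_bits = floor(log2(1148)) + 1 = 11
leading_zeros = num_bits - 1 = 10
binary(1148) = 10001111100

Elias gamma(1148) = '0000000000' + '10001111100' = 000000000010001111100 (21 bits)


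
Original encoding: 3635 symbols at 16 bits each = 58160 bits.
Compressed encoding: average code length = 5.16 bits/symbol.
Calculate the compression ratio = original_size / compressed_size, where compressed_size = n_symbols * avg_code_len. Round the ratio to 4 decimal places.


original_size = n_symbols * orig_bits = 3635 * 16 = 58160 bits
compressed_size = n_symbols * avg_code_len = 3635 * 5.16 = 18756.6 bits
ratio = original_size / compressed_size = 58160 / 18756.6 = 3.1008

Compression ratio = 3.1008


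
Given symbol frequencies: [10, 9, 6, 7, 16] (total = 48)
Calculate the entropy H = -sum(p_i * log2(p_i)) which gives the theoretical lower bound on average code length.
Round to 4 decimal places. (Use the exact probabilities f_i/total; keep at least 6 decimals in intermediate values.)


Per-symbol terms -p_i * log2(p_i) with p_i = f_i/48:
  p = 10/48 = 0.208333: log2(p) = -2.263034, -p*log2(p) = 0.471466
  p = 9/48 = 0.187500: log2(p) = -2.415037, -p*log2(p) = 0.452820
  p = 6/48 = 0.125000: log2(p) = -3.000000, -p*log2(p) = 0.375000
  p = 7/48 = 0.145833: log2(p) = -2.777608, -p*log2(p) = 0.405068
  p = 16/48 = 0.333333: log2(p) = -1.584963, -p*log2(p) = 0.528321
H = 0.471466 + 0.452820 + 0.375000 + 0.405068 + 0.528321 = 2.232675

H = 2.2327 bits/symbol


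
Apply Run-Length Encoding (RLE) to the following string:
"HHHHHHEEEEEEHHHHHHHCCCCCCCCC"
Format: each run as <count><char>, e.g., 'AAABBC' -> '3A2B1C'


Scanning runs left to right:
  i=0: run of 'H' x 6 -> '6H'
  i=6: run of 'E' x 6 -> '6E'
  i=12: run of 'H' x 7 -> '7H'
  i=19: run of 'C' x 9 -> '9C'

RLE = 6H6E7H9C


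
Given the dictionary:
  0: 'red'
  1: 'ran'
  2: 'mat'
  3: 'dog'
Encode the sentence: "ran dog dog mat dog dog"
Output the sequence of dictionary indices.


Look up each word in the dictionary:
  'ran' -> 1
  'dog' -> 3
  'dog' -> 3
  'mat' -> 2
  'dog' -> 3
  'dog' -> 3

Encoded: [1, 3, 3, 2, 3, 3]


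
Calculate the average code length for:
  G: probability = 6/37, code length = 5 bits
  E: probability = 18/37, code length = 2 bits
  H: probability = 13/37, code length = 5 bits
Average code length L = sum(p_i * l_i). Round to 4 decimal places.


Weighted contributions p_i * l_i:
  G: (6/37) * 5 = 30/37
  E: (18/37) * 2 = 36/37
  H: (13/37) * 5 = 65/37
Sum = (30 + 36 + 65)/37 = 131/37

L = 131/37 = 3.5405 bits/symbol


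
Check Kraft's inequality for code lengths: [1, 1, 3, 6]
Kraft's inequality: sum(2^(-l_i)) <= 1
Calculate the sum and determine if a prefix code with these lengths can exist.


Sum = 2^(-1) + 2^(-1) + 2^(-3) + 2^(-6)
    = 0.5 + 0.5 + 0.125 + 0.015625
    = 73/64 = 1.140625
Since 1.140625 > 1, Kraft's inequality is NOT satisfied.
A prefix code with these lengths CANNOT exist.

Kraft sum = 1.140625. Not satisfied.


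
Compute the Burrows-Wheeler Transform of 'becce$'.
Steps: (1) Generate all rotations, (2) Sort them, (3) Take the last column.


Rotations (sorted):
  0: $becce -> last char: e
  1: becce$ -> last char: $
  2: cce$be -> last char: e
  3: ce$bec -> last char: c
  4: e$becc -> last char: c
  5: ecce$b -> last char: b


BWT = e$eccb


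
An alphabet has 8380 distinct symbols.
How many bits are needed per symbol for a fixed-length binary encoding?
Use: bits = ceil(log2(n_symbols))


log2(8380) = 13.0327
Bracket: 2^13 = 8192 < 8380 <= 2^14 = 16384
So ceil(log2(8380)) = 14

bits = ceil(log2(8380)) = ceil(13.0327) = 14 bits


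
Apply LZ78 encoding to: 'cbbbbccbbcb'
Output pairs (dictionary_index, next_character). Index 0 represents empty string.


LZ78 encoding steps:
Dictionary: {0: ''}
Step 1: w='' (idx 0), next='c' -> output (0, 'c'), add 'c' as idx 1
Step 2: w='' (idx 0), next='b' -> output (0, 'b'), add 'b' as idx 2
Step 3: w='b' (idx 2), next='b' -> output (2, 'b'), add 'bb' as idx 3
Step 4: w='b' (idx 2), next='c' -> output (2, 'c'), add 'bc' as idx 4
Step 5: w='c' (idx 1), next='b' -> output (1, 'b'), add 'cb' as idx 5
Step 6: w='bc' (idx 4), next='b' -> output (4, 'b'), add 'bcb' as idx 6


Encoded: [(0, 'c'), (0, 'b'), (2, 'b'), (2, 'c'), (1, 'b'), (4, 'b')]


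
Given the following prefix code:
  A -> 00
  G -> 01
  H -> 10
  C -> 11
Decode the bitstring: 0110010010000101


Decoding step by step:
Bits 01 -> G
Bits 10 -> H
Bits 01 -> G
Bits 00 -> A
Bits 10 -> H
Bits 00 -> A
Bits 01 -> G
Bits 01 -> G


Decoded message: GHGAHAGG


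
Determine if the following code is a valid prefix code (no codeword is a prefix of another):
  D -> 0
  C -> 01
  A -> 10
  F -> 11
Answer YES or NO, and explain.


Checking each pair (does one codeword prefix another?):
  D='0' vs C='01': prefix -- VIOLATION

NO -- this is NOT a valid prefix code. D (0) is a prefix of C (01).


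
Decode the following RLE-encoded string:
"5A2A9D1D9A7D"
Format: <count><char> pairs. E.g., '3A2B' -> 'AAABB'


Expanding each <count><char> pair:
  5A -> 'AAAAA'
  2A -> 'AA'
  9D -> 'DDDDDDDDD'
  1D -> 'D'
  9A -> 'AAAAAAAAA'
  7D -> 'DDDDDDD'

Decoded = AAAAAAADDDDDDDDDDAAAAAAAAADDDDDDD


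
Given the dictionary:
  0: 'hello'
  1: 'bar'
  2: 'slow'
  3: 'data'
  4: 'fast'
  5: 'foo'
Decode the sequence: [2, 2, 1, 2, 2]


Look up each index in the dictionary:
  2 -> 'slow'
  2 -> 'slow'
  1 -> 'bar'
  2 -> 'slow'
  2 -> 'slow'

Decoded: "slow slow bar slow slow"


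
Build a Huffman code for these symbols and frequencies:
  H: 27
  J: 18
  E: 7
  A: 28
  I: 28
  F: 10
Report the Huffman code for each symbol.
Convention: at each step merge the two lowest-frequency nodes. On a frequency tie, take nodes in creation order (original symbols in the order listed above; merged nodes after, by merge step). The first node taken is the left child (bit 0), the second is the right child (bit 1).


Huffman tree construction:
Step 1: Merge E(7) + F(10) = 17
Step 2: Merge (E+F)(17) + J(18) = 35
Step 3: Merge H(27) + A(28) = 55
Step 4: Merge I(28) + ((E+F)+J)(35) = 63
Step 5: Merge (H+A)(55) + (I+((E+F)+J))(63) = 118
Read each symbol's code off the tree from the root (left child = 0, right child = 1).

Codes:
  H: 00 (length 2)
  J: 111 (length 3)
  E: 1100 (length 4)
  A: 01 (length 2)
  I: 10 (length 2)
  F: 1101 (length 4)
Average code length: 288/118 = 2.4407 bits/symbol


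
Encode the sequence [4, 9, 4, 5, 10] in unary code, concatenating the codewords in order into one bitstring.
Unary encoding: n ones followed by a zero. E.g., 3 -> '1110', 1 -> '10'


Encode each number as n ones followed by a terminating 0:
  4 -> 11110 (5 bits)
  9 -> 1111111110 (10 bits)
  4 -> 11110 (5 bits)
  5 -> 111110 (6 bits)
  10 -> 11111111110 (11 bits)
Total length = 5 + 10 + 5 + 6 + 11 = 37 bits.

Unary([4, 9, 4, 5, 10]) = 1111011111111101111011111011111111110 (37 bits)


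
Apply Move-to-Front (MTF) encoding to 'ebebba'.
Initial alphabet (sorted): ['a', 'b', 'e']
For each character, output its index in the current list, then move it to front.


MTF encoding:
'e': index 2 in ['a', 'b', 'e'] -> ['e', 'a', 'b']
'b': index 2 in ['e', 'a', 'b'] -> ['b', 'e', 'a']
'e': index 1 in ['b', 'e', 'a'] -> ['e', 'b', 'a']
'b': index 1 in ['e', 'b', 'a'] -> ['b', 'e', 'a']
'b': index 0 in ['b', 'e', 'a'] -> ['b', 'e', 'a']
'a': index 2 in ['b', 'e', 'a'] -> ['a', 'b', 'e']


Output: [2, 2, 1, 1, 0, 2]


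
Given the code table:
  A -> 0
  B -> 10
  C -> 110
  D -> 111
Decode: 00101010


Decoding:
0 -> A
0 -> A
10 -> B
10 -> B
10 -> B


Result: AABBB


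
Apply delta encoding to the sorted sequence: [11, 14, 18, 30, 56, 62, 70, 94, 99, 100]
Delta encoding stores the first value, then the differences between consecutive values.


First value: 11
Deltas:
  14 - 11 = 3
  18 - 14 = 4
  30 - 18 = 12
  56 - 30 = 26
  62 - 56 = 6
  70 - 62 = 8
  94 - 70 = 24
  99 - 94 = 5
  100 - 99 = 1


Delta encoded: [11, 3, 4, 12, 26, 6, 8, 24, 5, 1]


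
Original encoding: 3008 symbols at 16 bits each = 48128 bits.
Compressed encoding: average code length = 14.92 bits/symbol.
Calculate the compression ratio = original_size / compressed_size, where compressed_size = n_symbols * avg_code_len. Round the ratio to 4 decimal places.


original_size = n_symbols * orig_bits = 3008 * 16 = 48128 bits
compressed_size = n_symbols * avg_code_len = 3008 * 14.92 = 44879.36 bits
ratio = original_size / compressed_size = 48128 / 44879.36 = 1.0724

Compression ratio = 1.0724


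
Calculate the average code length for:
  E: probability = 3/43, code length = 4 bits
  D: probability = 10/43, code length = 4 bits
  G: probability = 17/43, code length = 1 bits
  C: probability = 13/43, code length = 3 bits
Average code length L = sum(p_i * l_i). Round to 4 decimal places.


Weighted contributions p_i * l_i:
  E: (3/43) * 4 = 12/43
  D: (10/43) * 4 = 40/43
  G: (17/43) * 1 = 17/43
  C: (13/43) * 3 = 39/43
Sum = (12 + 40 + 17 + 39)/43 = 108/43

L = 108/43 = 2.5116 bits/symbol


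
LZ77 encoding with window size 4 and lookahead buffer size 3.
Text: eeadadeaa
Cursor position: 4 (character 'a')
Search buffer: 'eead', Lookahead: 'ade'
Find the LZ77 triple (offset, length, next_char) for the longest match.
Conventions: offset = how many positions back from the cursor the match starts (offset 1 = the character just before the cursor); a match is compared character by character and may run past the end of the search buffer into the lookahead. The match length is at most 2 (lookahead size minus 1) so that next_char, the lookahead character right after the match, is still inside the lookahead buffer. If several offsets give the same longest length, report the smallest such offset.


Try each offset into the search buffer:
  offset=1 (pos 3, char 'd'): match length 0
  offset=2 (pos 2, char 'a'): match length 2
  offset=3 (pos 1, char 'e'): match length 0
  offset=4 (pos 0, char 'e'): match length 0
Longest match has length 2 at offset 2.
next_char = character at position 4 + 2 = 6 -> 'e'

Best match: offset=2, length=2 (matching 'ad' starting at position 2)
LZ77 triple: (2, 2, 'e')


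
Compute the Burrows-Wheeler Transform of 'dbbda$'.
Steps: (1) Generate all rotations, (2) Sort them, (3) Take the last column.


Rotations (sorted):
  0: $dbbda -> last char: a
  1: a$dbbd -> last char: d
  2: bbda$d -> last char: d
  3: bda$db -> last char: b
  4: da$dbb -> last char: b
  5: dbbda$ -> last char: $


BWT = addbb$


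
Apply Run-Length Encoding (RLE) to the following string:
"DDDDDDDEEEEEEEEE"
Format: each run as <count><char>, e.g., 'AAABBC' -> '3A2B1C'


Scanning runs left to right:
  i=0: run of 'D' x 7 -> '7D'
  i=7: run of 'E' x 9 -> '9E'

RLE = 7D9E


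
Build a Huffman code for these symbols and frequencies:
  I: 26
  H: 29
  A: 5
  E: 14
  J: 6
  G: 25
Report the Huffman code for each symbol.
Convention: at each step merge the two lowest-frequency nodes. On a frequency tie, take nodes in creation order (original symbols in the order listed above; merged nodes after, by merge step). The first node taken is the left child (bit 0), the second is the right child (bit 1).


Huffman tree construction:
Step 1: Merge A(5) + J(6) = 11
Step 2: Merge (A+J)(11) + E(14) = 25
Step 3: Merge G(25) + ((A+J)+E)(25) = 50
Step 4: Merge I(26) + H(29) = 55
Step 5: Merge (G+((A+J)+E))(50) + (I+H)(55) = 105
Read each symbol's code off the tree from the root (left child = 0, right child = 1).

Codes:
  I: 10 (length 2)
  H: 11 (length 2)
  A: 0100 (length 4)
  E: 011 (length 3)
  J: 0101 (length 4)
  G: 00 (length 2)
Average code length: 246/105 = 2.3429 bits/symbol


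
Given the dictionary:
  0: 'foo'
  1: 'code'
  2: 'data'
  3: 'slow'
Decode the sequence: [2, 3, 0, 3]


Look up each index in the dictionary:
  2 -> 'data'
  3 -> 'slow'
  0 -> 'foo'
  3 -> 'slow'

Decoded: "data slow foo slow"


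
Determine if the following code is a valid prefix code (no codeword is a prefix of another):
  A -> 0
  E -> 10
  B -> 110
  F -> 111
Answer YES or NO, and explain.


Checking each pair (does one codeword prefix another?):
  A='0' vs E='10': no prefix
  A='0' vs B='110': no prefix
  A='0' vs F='111': no prefix
  E='10' vs A='0': no prefix
  E='10' vs B='110': no prefix
  E='10' vs F='111': no prefix
  B='110' vs A='0': no prefix
  B='110' vs E='10': no prefix
  B='110' vs F='111': no prefix
  F='111' vs A='0': no prefix
  F='111' vs E='10': no prefix
  F='111' vs B='110': no prefix
No violation found over all pairs.

YES -- this is a valid prefix code. No codeword is a prefix of any other codeword.


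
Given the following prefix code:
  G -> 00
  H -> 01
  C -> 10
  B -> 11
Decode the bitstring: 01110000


Decoding step by step:
Bits 01 -> H
Bits 11 -> B
Bits 00 -> G
Bits 00 -> G


Decoded message: HBGG


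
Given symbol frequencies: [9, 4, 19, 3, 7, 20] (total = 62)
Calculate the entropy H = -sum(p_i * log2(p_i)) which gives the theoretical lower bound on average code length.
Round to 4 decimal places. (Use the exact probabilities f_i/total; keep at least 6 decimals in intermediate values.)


Per-symbol terms -p_i * log2(p_i) with p_i = f_i/62:
  p = 9/62 = 0.145161: log2(p) = -2.784271, -p*log2(p) = 0.404168
  p = 4/62 = 0.064516: log2(p) = -3.954196, -p*log2(p) = 0.255109
  p = 19/62 = 0.306452: log2(p) = -1.706269, -p*log2(p) = 0.522889
  p = 3/62 = 0.048387: log2(p) = -4.369234, -p*log2(p) = 0.211415
  p = 7/62 = 0.112903: log2(p) = -3.146841, -p*log2(p) = 0.355289
  p = 20/62 = 0.322581: log2(p) = -1.632268, -p*log2(p) = 0.526538
H = 0.404168 + 0.255109 + 0.522889 + 0.211415 + 0.355289 + 0.526538 = 2.275408

H = 2.2754 bits/symbol


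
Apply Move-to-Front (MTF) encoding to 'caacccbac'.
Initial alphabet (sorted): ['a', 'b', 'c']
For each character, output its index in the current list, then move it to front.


MTF encoding:
'c': index 2 in ['a', 'b', 'c'] -> ['c', 'a', 'b']
'a': index 1 in ['c', 'a', 'b'] -> ['a', 'c', 'b']
'a': index 0 in ['a', 'c', 'b'] -> ['a', 'c', 'b']
'c': index 1 in ['a', 'c', 'b'] -> ['c', 'a', 'b']
'c': index 0 in ['c', 'a', 'b'] -> ['c', 'a', 'b']
'c': index 0 in ['c', 'a', 'b'] -> ['c', 'a', 'b']
'b': index 2 in ['c', 'a', 'b'] -> ['b', 'c', 'a']
'a': index 2 in ['b', 'c', 'a'] -> ['a', 'b', 'c']
'c': index 2 in ['a', 'b', 'c'] -> ['c', 'a', 'b']


Output: [2, 1, 0, 1, 0, 0, 2, 2, 2]


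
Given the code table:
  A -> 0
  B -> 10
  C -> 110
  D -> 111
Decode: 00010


Decoding:
0 -> A
0 -> A
0 -> A
10 -> B


Result: AAAB


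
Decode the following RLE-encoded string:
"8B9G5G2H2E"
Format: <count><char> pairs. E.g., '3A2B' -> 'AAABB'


Expanding each <count><char> pair:
  8B -> 'BBBBBBBB'
  9G -> 'GGGGGGGGG'
  5G -> 'GGGGG'
  2H -> 'HH'
  2E -> 'EE'

Decoded = BBBBBBBBGGGGGGGGGGGGGGHHEE


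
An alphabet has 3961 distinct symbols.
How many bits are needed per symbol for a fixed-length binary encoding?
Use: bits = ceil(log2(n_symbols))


log2(3961) = 11.9516
Bracket: 2^11 = 2048 < 3961 <= 2^12 = 4096
So ceil(log2(3961)) = 12

bits = ceil(log2(3961)) = ceil(11.9516) = 12 bits


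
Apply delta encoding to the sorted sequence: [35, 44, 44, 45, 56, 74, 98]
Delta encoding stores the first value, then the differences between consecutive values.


First value: 35
Deltas:
  44 - 35 = 9
  44 - 44 = 0
  45 - 44 = 1
  56 - 45 = 11
  74 - 56 = 18
  98 - 74 = 24


Delta encoded: [35, 9, 0, 1, 11, 18, 24]


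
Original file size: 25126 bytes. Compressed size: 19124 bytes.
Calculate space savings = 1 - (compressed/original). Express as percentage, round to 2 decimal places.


ratio = compressed/original = 19124/25126 = 0.761124
savings = 1 - ratio = 1 - 0.761124 = 0.238876
as a percentage: 0.238876 * 100 = 23.89%

Space savings = 1 - 19124/25126 = 23.89%


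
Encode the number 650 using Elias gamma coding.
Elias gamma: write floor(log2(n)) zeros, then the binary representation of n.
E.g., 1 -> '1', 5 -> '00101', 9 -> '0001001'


num_bits = floor(log2(650)) + 1 = 10
leading_zeros = num_bits - 1 = 9
binary(650) = 1010001010

Elias gamma(650) = '000000000' + '1010001010' = 0000000001010001010 (19 bits)


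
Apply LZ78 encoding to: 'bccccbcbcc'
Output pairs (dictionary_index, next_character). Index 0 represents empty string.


LZ78 encoding steps:
Dictionary: {0: ''}
Step 1: w='' (idx 0), next='b' -> output (0, 'b'), add 'b' as idx 1
Step 2: w='' (idx 0), next='c' -> output (0, 'c'), add 'c' as idx 2
Step 3: w='c' (idx 2), next='c' -> output (2, 'c'), add 'cc' as idx 3
Step 4: w='c' (idx 2), next='b' -> output (2, 'b'), add 'cb' as idx 4
Step 5: w='cb' (idx 4), next='c' -> output (4, 'c'), add 'cbc' as idx 5
Step 6: w='c' (idx 2), end of input -> output (2, '')


Encoded: [(0, 'b'), (0, 'c'), (2, 'c'), (2, 'b'), (4, 'c'), (2, '')]


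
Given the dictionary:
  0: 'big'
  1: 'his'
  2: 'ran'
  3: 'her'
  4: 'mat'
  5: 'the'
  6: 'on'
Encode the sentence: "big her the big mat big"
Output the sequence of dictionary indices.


Look up each word in the dictionary:
  'big' -> 0
  'her' -> 3
  'the' -> 5
  'big' -> 0
  'mat' -> 4
  'big' -> 0

Encoded: [0, 3, 5, 0, 4, 0]


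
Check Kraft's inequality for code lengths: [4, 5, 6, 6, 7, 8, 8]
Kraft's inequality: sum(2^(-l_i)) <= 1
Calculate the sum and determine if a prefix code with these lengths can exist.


Sum = 2^(-4) + 2^(-5) + 2^(-6) + 2^(-6) + 2^(-7) + 2^(-8) + 2^(-8)
    = 0.0625 + 0.03125 + 0.015625 + 0.015625 + 0.0078125 + 0.00390625 + 0.00390625
    = 36/256 = 0.140625
Since 0.140625 <= 1, Kraft's inequality IS satisfied.
A prefix code with these lengths CAN exist.

Kraft sum = 0.140625. Satisfied.


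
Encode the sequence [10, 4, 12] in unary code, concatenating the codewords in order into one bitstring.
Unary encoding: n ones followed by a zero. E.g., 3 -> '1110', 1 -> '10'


Encode each number as n ones followed by a terminating 0:
  10 -> 11111111110 (11 bits)
  4 -> 11110 (5 bits)
  12 -> 1111111111110 (13 bits)
Total length = 11 + 5 + 13 = 29 bits.

Unary([10, 4, 12]) = 11111111110111101111111111110 (29 bits)


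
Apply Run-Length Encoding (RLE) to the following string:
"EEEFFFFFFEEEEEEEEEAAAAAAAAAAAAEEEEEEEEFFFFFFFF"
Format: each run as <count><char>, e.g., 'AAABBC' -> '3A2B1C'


Scanning runs left to right:
  i=0: run of 'E' x 3 -> '3E'
  i=3: run of 'F' x 6 -> '6F'
  i=9: run of 'E' x 9 -> '9E'
  i=18: run of 'A' x 12 -> '12A'
  i=30: run of 'E' x 8 -> '8E'
  i=38: run of 'F' x 8 -> '8F'

RLE = 3E6F9E12A8E8F


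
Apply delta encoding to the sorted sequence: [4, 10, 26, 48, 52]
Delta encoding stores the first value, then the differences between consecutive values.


First value: 4
Deltas:
  10 - 4 = 6
  26 - 10 = 16
  48 - 26 = 22
  52 - 48 = 4


Delta encoded: [4, 6, 16, 22, 4]


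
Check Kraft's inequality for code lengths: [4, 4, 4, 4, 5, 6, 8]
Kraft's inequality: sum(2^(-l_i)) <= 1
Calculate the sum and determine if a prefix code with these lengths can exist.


Sum = 2^(-4) + 2^(-4) + 2^(-4) + 2^(-4) + 2^(-5) + 2^(-6) + 2^(-8)
    = 0.0625 + 0.0625 + 0.0625 + 0.0625 + 0.03125 + 0.015625 + 0.00390625
    = 77/256 = 0.30078125
Since 0.30078125 <= 1, Kraft's inequality IS satisfied.
A prefix code with these lengths CAN exist.

Kraft sum = 0.30078125. Satisfied.


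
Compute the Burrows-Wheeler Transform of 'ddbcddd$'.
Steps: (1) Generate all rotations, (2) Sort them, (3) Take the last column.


Rotations (sorted):
  0: $ddbcddd -> last char: d
  1: bcddd$dd -> last char: d
  2: cddd$ddb -> last char: b
  3: d$ddbcdd -> last char: d
  4: dbcddd$d -> last char: d
  5: dd$ddbcd -> last char: d
  6: ddbcddd$ -> last char: $
  7: ddd$ddbc -> last char: c


BWT = ddbddd$c


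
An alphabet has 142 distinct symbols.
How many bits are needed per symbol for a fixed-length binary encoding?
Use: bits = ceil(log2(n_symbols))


log2(142) = 7.1497
Bracket: 2^7 = 128 < 142 <= 2^8 = 256
So ceil(log2(142)) = 8

bits = ceil(log2(142)) = ceil(7.1497) = 8 bits


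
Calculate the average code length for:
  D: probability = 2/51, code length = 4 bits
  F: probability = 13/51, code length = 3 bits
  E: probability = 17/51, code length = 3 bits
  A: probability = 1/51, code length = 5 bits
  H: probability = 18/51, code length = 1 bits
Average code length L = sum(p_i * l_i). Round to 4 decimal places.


Weighted contributions p_i * l_i:
  D: (2/51) * 4 = 8/51
  F: (13/51) * 3 = 39/51
  E: (17/51) * 3 = 51/51
  A: (1/51) * 5 = 5/51
  H: (18/51) * 1 = 18/51
Sum = (8 + 39 + 51 + 5 + 18)/51 = 121/51

L = 121/51 = 2.3725 bits/symbol


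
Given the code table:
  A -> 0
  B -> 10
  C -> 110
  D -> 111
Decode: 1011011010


Decoding:
10 -> B
110 -> C
110 -> C
10 -> B


Result: BCCB


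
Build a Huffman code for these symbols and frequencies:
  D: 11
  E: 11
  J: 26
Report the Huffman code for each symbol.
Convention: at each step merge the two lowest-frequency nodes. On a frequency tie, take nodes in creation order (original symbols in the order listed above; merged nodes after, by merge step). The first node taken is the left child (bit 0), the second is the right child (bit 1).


Huffman tree construction:
Step 1: Merge D(11) + E(11) = 22
Step 2: Merge (D+E)(22) + J(26) = 48
Read each symbol's code off the tree from the root (left child = 0, right child = 1).

Codes:
  D: 00 (length 2)
  E: 01 (length 2)
  J: 1 (length 1)
Average code length: 70/48 = 1.4583 bits/symbol


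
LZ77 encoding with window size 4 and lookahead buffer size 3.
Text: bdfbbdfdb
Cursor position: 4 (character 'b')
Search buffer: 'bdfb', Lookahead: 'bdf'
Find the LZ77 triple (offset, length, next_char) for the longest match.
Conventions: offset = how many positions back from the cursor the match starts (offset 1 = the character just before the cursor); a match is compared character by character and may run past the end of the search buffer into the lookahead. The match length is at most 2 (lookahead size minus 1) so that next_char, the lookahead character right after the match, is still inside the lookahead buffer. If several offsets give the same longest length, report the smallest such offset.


Try each offset into the search buffer:
  offset=1 (pos 3, char 'b'): match length 1
  offset=2 (pos 2, char 'f'): match length 0
  offset=3 (pos 1, char 'd'): match length 0
  offset=4 (pos 0, char 'b'): match length 2
Longest match has length 2 at offset 4.
next_char = character at position 4 + 2 = 6 -> 'f'

Best match: offset=4, length=2 (matching 'bd' starting at position 0)
LZ77 triple: (4, 2, 'f')


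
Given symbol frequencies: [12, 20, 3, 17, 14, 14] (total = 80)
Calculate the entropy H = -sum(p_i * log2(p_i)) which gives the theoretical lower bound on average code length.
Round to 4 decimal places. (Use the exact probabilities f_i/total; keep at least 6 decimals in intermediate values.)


Per-symbol terms -p_i * log2(p_i) with p_i = f_i/80:
  p = 12/80 = 0.150000: log2(p) = -2.736966, -p*log2(p) = 0.410545
  p = 20/80 = 0.250000: log2(p) = -2.000000, -p*log2(p) = 0.500000
  p = 3/80 = 0.037500: log2(p) = -4.736966, -p*log2(p) = 0.177636
  p = 17/80 = 0.212500: log2(p) = -2.234465, -p*log2(p) = 0.474824
  p = 14/80 = 0.175000: log2(p) = -2.514573, -p*log2(p) = 0.440050
  p = 14/80 = 0.175000: log2(p) = -2.514573, -p*log2(p) = 0.440050
H = 0.410545 + 0.500000 + 0.177636 + 0.474824 + 0.440050 + 0.440050 = 2.443105

H = 2.4431 bits/symbol


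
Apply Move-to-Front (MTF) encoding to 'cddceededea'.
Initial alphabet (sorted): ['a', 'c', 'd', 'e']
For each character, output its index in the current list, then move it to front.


MTF encoding:
'c': index 1 in ['a', 'c', 'd', 'e'] -> ['c', 'a', 'd', 'e']
'd': index 2 in ['c', 'a', 'd', 'e'] -> ['d', 'c', 'a', 'e']
'd': index 0 in ['d', 'c', 'a', 'e'] -> ['d', 'c', 'a', 'e']
'c': index 1 in ['d', 'c', 'a', 'e'] -> ['c', 'd', 'a', 'e']
'e': index 3 in ['c', 'd', 'a', 'e'] -> ['e', 'c', 'd', 'a']
'e': index 0 in ['e', 'c', 'd', 'a'] -> ['e', 'c', 'd', 'a']
'd': index 2 in ['e', 'c', 'd', 'a'] -> ['d', 'e', 'c', 'a']
'e': index 1 in ['d', 'e', 'c', 'a'] -> ['e', 'd', 'c', 'a']
'd': index 1 in ['e', 'd', 'c', 'a'] -> ['d', 'e', 'c', 'a']
'e': index 1 in ['d', 'e', 'c', 'a'] -> ['e', 'd', 'c', 'a']
'a': index 3 in ['e', 'd', 'c', 'a'] -> ['a', 'e', 'd', 'c']


Output: [1, 2, 0, 1, 3, 0, 2, 1, 1, 1, 3]


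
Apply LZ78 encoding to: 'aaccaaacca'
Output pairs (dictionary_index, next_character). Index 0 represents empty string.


LZ78 encoding steps:
Dictionary: {0: ''}
Step 1: w='' (idx 0), next='a' -> output (0, 'a'), add 'a' as idx 1
Step 2: w='a' (idx 1), next='c' -> output (1, 'c'), add 'ac' as idx 2
Step 3: w='' (idx 0), next='c' -> output (0, 'c'), add 'c' as idx 3
Step 4: w='a' (idx 1), next='a' -> output (1, 'a'), add 'aa' as idx 4
Step 5: w='ac' (idx 2), next='c' -> output (2, 'c'), add 'acc' as idx 5
Step 6: w='a' (idx 1), end of input -> output (1, '')


Encoded: [(0, 'a'), (1, 'c'), (0, 'c'), (1, 'a'), (2, 'c'), (1, '')]


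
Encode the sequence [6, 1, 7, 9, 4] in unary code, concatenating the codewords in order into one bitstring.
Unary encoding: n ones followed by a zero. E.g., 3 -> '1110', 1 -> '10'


Encode each number as n ones followed by a terminating 0:
  6 -> 1111110 (7 bits)
  1 -> 10 (2 bits)
  7 -> 11111110 (8 bits)
  9 -> 1111111110 (10 bits)
  4 -> 11110 (5 bits)
Total length = 7 + 2 + 8 + 10 + 5 = 32 bits.

Unary([6, 1, 7, 9, 4]) = 11111101011111110111111111011110 (32 bits)


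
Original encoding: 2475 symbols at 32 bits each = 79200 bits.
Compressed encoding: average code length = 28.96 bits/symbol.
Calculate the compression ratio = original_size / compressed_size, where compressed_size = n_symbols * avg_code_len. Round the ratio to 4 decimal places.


original_size = n_symbols * orig_bits = 2475 * 32 = 79200 bits
compressed_size = n_symbols * avg_code_len = 2475 * 28.96 = 71676.0 bits
ratio = original_size / compressed_size = 79200 / 71676.0 = 1.105

Compression ratio = 1.105


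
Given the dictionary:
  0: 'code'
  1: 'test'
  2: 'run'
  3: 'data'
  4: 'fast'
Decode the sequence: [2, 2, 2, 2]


Look up each index in the dictionary:
  2 -> 'run'
  2 -> 'run'
  2 -> 'run'
  2 -> 'run'

Decoded: "run run run run"


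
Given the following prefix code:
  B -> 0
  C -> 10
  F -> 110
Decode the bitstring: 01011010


Decoding step by step:
Bits 0 -> B
Bits 10 -> C
Bits 110 -> F
Bits 10 -> C


Decoded message: BCFC


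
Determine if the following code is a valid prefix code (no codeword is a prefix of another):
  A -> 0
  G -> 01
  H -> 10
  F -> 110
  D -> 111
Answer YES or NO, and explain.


Checking each pair (does one codeword prefix another?):
  A='0' vs G='01': prefix -- VIOLATION

NO -- this is NOT a valid prefix code. A (0) is a prefix of G (01).


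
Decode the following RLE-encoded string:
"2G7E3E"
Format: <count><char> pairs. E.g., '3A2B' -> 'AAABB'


Expanding each <count><char> pair:
  2G -> 'GG'
  7E -> 'EEEEEEE'
  3E -> 'EEE'

Decoded = GGEEEEEEEEEE


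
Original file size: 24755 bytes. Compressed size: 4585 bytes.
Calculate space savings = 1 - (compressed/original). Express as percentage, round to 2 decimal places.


ratio = compressed/original = 4585/24755 = 0.185215
savings = 1 - ratio = 1 - 0.185215 = 0.814785
as a percentage: 0.814785 * 100 = 81.48%

Space savings = 1 - 4585/24755 = 81.48%


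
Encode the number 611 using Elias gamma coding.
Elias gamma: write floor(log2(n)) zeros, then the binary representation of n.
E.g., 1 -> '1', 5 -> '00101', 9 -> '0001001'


num_bits = floor(log2(611)) + 1 = 10
leading_zeros = num_bits - 1 = 9
binary(611) = 1001100011

Elias gamma(611) = '000000000' + '1001100011' = 0000000001001100011 (19 bits)


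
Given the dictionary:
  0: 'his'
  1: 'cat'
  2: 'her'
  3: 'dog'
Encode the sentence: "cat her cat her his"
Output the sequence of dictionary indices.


Look up each word in the dictionary:
  'cat' -> 1
  'her' -> 2
  'cat' -> 1
  'her' -> 2
  'his' -> 0

Encoded: [1, 2, 1, 2, 0]


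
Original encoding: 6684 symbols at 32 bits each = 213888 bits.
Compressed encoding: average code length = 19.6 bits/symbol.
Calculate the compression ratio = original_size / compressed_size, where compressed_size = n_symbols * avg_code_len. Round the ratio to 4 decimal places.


original_size = n_symbols * orig_bits = 6684 * 32 = 213888 bits
compressed_size = n_symbols * avg_code_len = 6684 * 19.6 = 131006.4 bits
ratio = original_size / compressed_size = 213888 / 131006.4 = 1.6327

Compression ratio = 1.6327


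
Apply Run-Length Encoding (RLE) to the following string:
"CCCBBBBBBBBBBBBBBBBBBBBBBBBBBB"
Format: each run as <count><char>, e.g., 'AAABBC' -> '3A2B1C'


Scanning runs left to right:
  i=0: run of 'C' x 3 -> '3C'
  i=3: run of 'B' x 27 -> '27B'

RLE = 3C27B


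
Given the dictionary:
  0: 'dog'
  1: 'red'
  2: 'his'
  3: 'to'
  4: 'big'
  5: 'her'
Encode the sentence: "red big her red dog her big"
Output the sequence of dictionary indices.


Look up each word in the dictionary:
  'red' -> 1
  'big' -> 4
  'her' -> 5
  'red' -> 1
  'dog' -> 0
  'her' -> 5
  'big' -> 4

Encoded: [1, 4, 5, 1, 0, 5, 4]


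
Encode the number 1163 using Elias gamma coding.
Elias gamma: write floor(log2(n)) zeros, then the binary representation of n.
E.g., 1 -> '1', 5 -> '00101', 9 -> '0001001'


num_bits = floor(log2(1163)) + 1 = 11
leading_zeros = num_bits - 1 = 10
binary(1163) = 10010001011

Elias gamma(1163) = '0000000000' + '10010001011' = 000000000010010001011 (21 bits)


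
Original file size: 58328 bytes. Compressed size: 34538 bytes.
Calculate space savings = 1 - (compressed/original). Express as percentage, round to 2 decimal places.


ratio = compressed/original = 34538/58328 = 0.592134
savings = 1 - ratio = 1 - 0.592134 = 0.407866
as a percentage: 0.407866 * 100 = 40.79%

Space savings = 1 - 34538/58328 = 40.79%


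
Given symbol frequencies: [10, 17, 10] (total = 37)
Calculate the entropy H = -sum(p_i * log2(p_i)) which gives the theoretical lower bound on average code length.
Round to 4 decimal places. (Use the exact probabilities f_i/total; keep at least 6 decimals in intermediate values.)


Per-symbol terms -p_i * log2(p_i) with p_i = f_i/37:
  p = 10/37 = 0.270270: log2(p) = -1.887525, -p*log2(p) = 0.510142
  p = 17/37 = 0.459459: log2(p) = -1.121991, -p*log2(p) = 0.515509
  p = 10/37 = 0.270270: log2(p) = -1.887525, -p*log2(p) = 0.510142
H = 0.510142 + 0.515509 + 0.510142 = 1.535793

H = 1.5358 bits/symbol


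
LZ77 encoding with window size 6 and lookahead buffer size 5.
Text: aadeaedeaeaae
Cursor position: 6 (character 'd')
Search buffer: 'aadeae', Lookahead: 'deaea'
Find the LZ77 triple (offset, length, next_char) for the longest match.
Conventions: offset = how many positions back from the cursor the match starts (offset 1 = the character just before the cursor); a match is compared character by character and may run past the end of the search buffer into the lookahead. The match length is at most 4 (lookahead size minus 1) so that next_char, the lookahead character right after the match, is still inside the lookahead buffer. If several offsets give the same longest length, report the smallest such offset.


Try each offset into the search buffer:
  offset=1 (pos 5, char 'e'): match length 0
  offset=2 (pos 4, char 'a'): match length 0
  offset=3 (pos 3, char 'e'): match length 0
  offset=4 (pos 2, char 'd'): match length 4
  offset=5 (pos 1, char 'a'): match length 0
  offset=6 (pos 0, char 'a'): match length 0
Longest match has length 4 at offset 4.
next_char = character at position 6 + 4 = 10 -> 'a'

Best match: offset=4, length=4 (matching 'deae' starting at position 2)
LZ77 triple: (4, 4, 'a')


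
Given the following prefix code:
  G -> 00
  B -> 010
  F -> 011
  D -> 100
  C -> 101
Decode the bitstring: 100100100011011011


Decoding step by step:
Bits 100 -> D
Bits 100 -> D
Bits 100 -> D
Bits 011 -> F
Bits 011 -> F
Bits 011 -> F


Decoded message: DDDFFF


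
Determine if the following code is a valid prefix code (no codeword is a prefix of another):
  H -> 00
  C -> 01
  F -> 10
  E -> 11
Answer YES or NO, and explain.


Checking each pair (does one codeword prefix another?):
  H='00' vs C='01': no prefix
  H='00' vs F='10': no prefix
  H='00' vs E='11': no prefix
  C='01' vs H='00': no prefix
  C='01' vs F='10': no prefix
  C='01' vs E='11': no prefix
  F='10' vs H='00': no prefix
  F='10' vs C='01': no prefix
  F='10' vs E='11': no prefix
  E='11' vs H='00': no prefix
  E='11' vs C='01': no prefix
  E='11' vs F='10': no prefix
No violation found over all pairs.

YES -- this is a valid prefix code. No codeword is a prefix of any other codeword.


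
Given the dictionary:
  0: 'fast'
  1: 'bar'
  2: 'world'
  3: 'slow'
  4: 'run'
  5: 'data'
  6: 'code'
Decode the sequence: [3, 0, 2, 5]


Look up each index in the dictionary:
  3 -> 'slow'
  0 -> 'fast'
  2 -> 'world'
  5 -> 'data'

Decoded: "slow fast world data"


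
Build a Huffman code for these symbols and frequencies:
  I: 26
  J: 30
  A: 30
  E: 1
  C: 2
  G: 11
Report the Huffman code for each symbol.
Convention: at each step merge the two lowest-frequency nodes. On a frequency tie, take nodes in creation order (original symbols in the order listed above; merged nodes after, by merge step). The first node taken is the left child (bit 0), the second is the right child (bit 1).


Huffman tree construction:
Step 1: Merge E(1) + C(2) = 3
Step 2: Merge (E+C)(3) + G(11) = 14
Step 3: Merge ((E+C)+G)(14) + I(26) = 40
Step 4: Merge J(30) + A(30) = 60
Step 5: Merge (((E+C)+G)+I)(40) + (J+A)(60) = 100
Read each symbol's code off the tree from the root (left child = 0, right child = 1).

Codes:
  I: 01 (length 2)
  J: 10 (length 2)
  A: 11 (length 2)
  E: 0000 (length 4)
  C: 0001 (length 4)
  G: 001 (length 3)
Average code length: 217/100 = 2.1700 bits/symbol


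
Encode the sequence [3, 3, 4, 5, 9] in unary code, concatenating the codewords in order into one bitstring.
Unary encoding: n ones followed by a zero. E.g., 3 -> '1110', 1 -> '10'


Encode each number as n ones followed by a terminating 0:
  3 -> 1110 (4 bits)
  3 -> 1110 (4 bits)
  4 -> 11110 (5 bits)
  5 -> 111110 (6 bits)
  9 -> 1111111110 (10 bits)
Total length = 4 + 4 + 5 + 6 + 10 = 29 bits.

Unary([3, 3, 4, 5, 9]) = 11101110111101111101111111110 (29 bits)


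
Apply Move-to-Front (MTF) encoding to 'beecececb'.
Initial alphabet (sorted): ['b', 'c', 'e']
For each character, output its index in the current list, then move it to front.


MTF encoding:
'b': index 0 in ['b', 'c', 'e'] -> ['b', 'c', 'e']
'e': index 2 in ['b', 'c', 'e'] -> ['e', 'b', 'c']
'e': index 0 in ['e', 'b', 'c'] -> ['e', 'b', 'c']
'c': index 2 in ['e', 'b', 'c'] -> ['c', 'e', 'b']
'e': index 1 in ['c', 'e', 'b'] -> ['e', 'c', 'b']
'c': index 1 in ['e', 'c', 'b'] -> ['c', 'e', 'b']
'e': index 1 in ['c', 'e', 'b'] -> ['e', 'c', 'b']
'c': index 1 in ['e', 'c', 'b'] -> ['c', 'e', 'b']
'b': index 2 in ['c', 'e', 'b'] -> ['b', 'c', 'e']


Output: [0, 2, 0, 2, 1, 1, 1, 1, 2]


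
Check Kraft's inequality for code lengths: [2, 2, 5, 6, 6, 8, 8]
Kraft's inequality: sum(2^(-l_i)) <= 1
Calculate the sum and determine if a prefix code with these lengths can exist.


Sum = 2^(-2) + 2^(-2) + 2^(-5) + 2^(-6) + 2^(-6) + 2^(-8) + 2^(-8)
    = 0.25 + 0.25 + 0.03125 + 0.015625 + 0.015625 + 0.00390625 + 0.00390625
    = 146/256 = 0.5703125
Since 0.5703125 <= 1, Kraft's inequality IS satisfied.
A prefix code with these lengths CAN exist.

Kraft sum = 0.5703125. Satisfied.


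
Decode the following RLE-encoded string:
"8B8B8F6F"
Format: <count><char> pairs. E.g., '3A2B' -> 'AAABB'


Expanding each <count><char> pair:
  8B -> 'BBBBBBBB'
  8B -> 'BBBBBBBB'
  8F -> 'FFFFFFFF'
  6F -> 'FFFFFF'

Decoded = BBBBBBBBBBBBBBBBFFFFFFFFFFFFFF


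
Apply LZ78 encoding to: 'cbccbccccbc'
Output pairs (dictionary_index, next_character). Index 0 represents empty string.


LZ78 encoding steps:
Dictionary: {0: ''}
Step 1: w='' (idx 0), next='c' -> output (0, 'c'), add 'c' as idx 1
Step 2: w='' (idx 0), next='b' -> output (0, 'b'), add 'b' as idx 2
Step 3: w='c' (idx 1), next='c' -> output (1, 'c'), add 'cc' as idx 3
Step 4: w='b' (idx 2), next='c' -> output (2, 'c'), add 'bc' as idx 4
Step 5: w='cc' (idx 3), next='c' -> output (3, 'c'), add 'ccc' as idx 5
Step 6: w='bc' (idx 4), end of input -> output (4, '')


Encoded: [(0, 'c'), (0, 'b'), (1, 'c'), (2, 'c'), (3, 'c'), (4, '')]


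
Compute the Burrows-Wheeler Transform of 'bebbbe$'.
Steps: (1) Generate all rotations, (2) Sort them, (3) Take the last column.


Rotations (sorted):
  0: $bebbbe -> last char: e
  1: bbbe$be -> last char: e
  2: bbe$beb -> last char: b
  3: be$bebb -> last char: b
  4: bebbbe$ -> last char: $
  5: e$bebbb -> last char: b
  6: ebbbe$b -> last char: b


BWT = eebb$bb


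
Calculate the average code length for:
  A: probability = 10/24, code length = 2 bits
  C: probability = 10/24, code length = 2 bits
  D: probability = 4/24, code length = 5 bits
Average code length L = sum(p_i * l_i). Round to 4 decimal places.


Weighted contributions p_i * l_i:
  A: (10/24) * 2 = 20/24
  C: (10/24) * 2 = 20/24
  D: (4/24) * 5 = 20/24
Sum = (20 + 20 + 20)/24 = 60/24

L = 60/24 = 2.5000 bits/symbol
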